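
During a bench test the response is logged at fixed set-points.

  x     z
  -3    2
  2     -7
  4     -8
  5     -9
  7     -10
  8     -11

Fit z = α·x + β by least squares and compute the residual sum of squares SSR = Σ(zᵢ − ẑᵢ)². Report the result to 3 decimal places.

SSR = 7.704

Entries of AᵀA: Σx·x = 167, Σx = 23, Σ1 = 6.
Moment sums: Σx·z = -255, Σz = -43.
det = 167·6 − 23² = 473.
α = ((-255)·6 − 23·(-43))/473 = -541/473; β = (167·(-43) − 23·(-255))/473 = -1316/473.
Residuals: 639/473, -83/43, -304/473, -236/473, 373/473, 441/473; SSR = 3644/473.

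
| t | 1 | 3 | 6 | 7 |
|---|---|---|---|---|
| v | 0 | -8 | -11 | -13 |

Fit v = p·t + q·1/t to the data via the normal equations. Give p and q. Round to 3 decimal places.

p = -1.959, q = 1.276

Compute the Gram sums: Σt·t = 95, Σt·1/t = 4, Σ1/t·1/t = 2045/1764.
And Σt·v = -181, Σ1/t·v = -89/14.
Δ = 95·(2045/1764) − 4² = 166051/1764.
p = ((-181)·(2045/1764) − 4·(-89/14))/(166051/1764) = -325289/166051; q = (95·(-89/14) − 4·(-181))/(166051/1764) = 211806/166051.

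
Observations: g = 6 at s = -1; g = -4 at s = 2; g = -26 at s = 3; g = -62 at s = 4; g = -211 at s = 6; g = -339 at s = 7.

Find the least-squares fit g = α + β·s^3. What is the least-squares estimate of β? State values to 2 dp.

β = -1.00

Compute the Gram sums: Σ1 = 6, Σs^3 = 657, Σs^3·s^3 = 169195.
And Σg = -636, Σs^3·g = -166561.
Normal equations: [[6, 657]; [657, 169195]]·[α, β]ᵀ = [-636, -166561]ᵀ.
Δ = 6·169195 − 657² = 583521.
α = ((-636)·169195 − 657·(-166561))/583521 = 607519/194507; β = (6·(-166561) − 657·(-636))/583521 = -193838/194507.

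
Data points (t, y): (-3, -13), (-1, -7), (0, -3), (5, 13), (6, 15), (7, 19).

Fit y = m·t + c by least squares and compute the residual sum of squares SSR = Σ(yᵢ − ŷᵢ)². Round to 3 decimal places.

SSR = 1.069

Forming XᵀX = [[120, 14]; [14, 6]] and Xᵀy = [334, 24]ᵀ gives XᵀX·[m, c]ᵀ = Xᵀy.
Eliminating c: 6·(row 1) − 14·(row 2) gives 524·m = 6·334 − 14·24 = 1668, so m = 417/131.
Then c = (24 − 14·(417/131))/6 = -449/131.
Residuals: -3/131, -51/131, 56/131, 67/131, -88/131, 19/131; SSR = 140/131.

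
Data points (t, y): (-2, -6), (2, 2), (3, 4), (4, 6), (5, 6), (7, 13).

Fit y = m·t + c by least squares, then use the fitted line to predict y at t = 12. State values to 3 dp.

ŷ = 21.865

Setting ∂/∂m … = 0 gives: 107·m + 19·c = 173;  19·m + 6·c = 25.
Eliminating c: 6·(row 1) − 19·(row 2) gives 281·m = 6·173 − 19·25 = 563, so m = 563/281.
Then c = (25 − 19·(563/281))/6 = -612/281.
At t = 12: ŷ = (563/281)·(12) + (-612/281)·(1) = 6144/281.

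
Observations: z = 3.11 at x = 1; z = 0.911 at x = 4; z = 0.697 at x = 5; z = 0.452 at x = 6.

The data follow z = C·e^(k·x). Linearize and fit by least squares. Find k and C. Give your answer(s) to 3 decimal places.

k = -0.382, C = 4.486

Linearized form: ln z = k·x + ln C. From the 4 transformed points,
Σx = 16.0000, Σ(x)² = 78.0000, Σln z = -0.1136, Σx·ln z = -5.8075.
Equations: 78.0000·k + 16.0000·ln C = -5.8075;  16.0000·k + 4·ln C = -0.1136.
Δ = 78.0000·4 − (16.0000)² = 56.0000; k = (-5.8075·4 − 16.0000·-0.1136)/56.0000 = -0.38236, ln C = (78.0000·-0.1136 − 16.0000·-5.8075)/56.0000 = 1.50102, so C = exp(1.50102) = 4.48624.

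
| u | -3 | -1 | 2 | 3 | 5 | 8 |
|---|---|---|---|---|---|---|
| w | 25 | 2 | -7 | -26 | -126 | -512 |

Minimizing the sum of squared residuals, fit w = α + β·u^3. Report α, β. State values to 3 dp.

α = 0.019, β = -1.000

Setting ∂/∂α … = 0 gives: 6·α + 644·β = -644;  644·α + 279292·β = -279329.
Δ = 6·279292 − 644² = 1261016.
α = ((-644)·279292 − 644·(-279329))/1261016 = 5957/315254; β = (6·(-279329) − 644·(-644))/1261016 = -630619/630508.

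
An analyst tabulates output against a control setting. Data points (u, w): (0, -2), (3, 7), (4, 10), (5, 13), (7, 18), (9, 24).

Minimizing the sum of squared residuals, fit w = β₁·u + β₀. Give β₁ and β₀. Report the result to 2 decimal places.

β₁ = 2.86, β₀ = -1.70

Entries of XᵀX: Σu·u = 180, Σu = 28, Σ1 = 6.
Right-hand side: Σu·w = 468, Σw = 70.
Normal equations: [[180, 28]; [28, 6]]·[β₁, β₀]ᵀ = [468, 70]ᵀ.
Determinant 180·6 − 28² = 296.
β₁ = (468·6 − 28·70)/296 = 106/37; β₀ = (180·70 − 28·468)/296 = -63/37.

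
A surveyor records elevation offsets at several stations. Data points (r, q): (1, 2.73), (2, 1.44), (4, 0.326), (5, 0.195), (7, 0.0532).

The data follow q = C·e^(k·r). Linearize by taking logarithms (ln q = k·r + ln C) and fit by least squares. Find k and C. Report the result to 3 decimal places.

k = -0.660, C = 5.170

Let Y = ln q. Fitting Y = k·r + ln C by least squares:
Σr = 19.0000, Σ(r)² = 95.0000, Σln q = -4.3204, Σr·ln q = -31.4595.
Equations: 95.0000·k + 19.0000·ln C = -31.4595;  19.0000·k + 5·ln C = -4.3204.
Slope k = (n·Σr·ln q − Σr·Σln q)/(n·Σ(r)² − (Σr)²) = (5·-31.4595 − 19.0000·-4.3204)/114.0000 = -0.65974; ln C = (Σln q − k·Σr)/n = 1.64295, so C = exp(1.64295) = 5.17038.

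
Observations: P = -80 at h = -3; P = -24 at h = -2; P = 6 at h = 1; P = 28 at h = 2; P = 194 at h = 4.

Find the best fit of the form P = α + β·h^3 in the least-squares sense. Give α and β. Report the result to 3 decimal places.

α = 1.902, β = 3.013

Entries of MᵀM: Σ1 = 5, Σh^3 = 38, Σh^3·h^3 = 4954.
For MᵀP: ΣP = 124, Σh^3·P = 14998.
MᵀM·[α, β]ᵀ = MᵀP becomes [[5, 38]; [38, 4954]]·[α, β]ᵀ = [124, 14998]ᵀ.
det = 5·4954 − 38² = 23326.
α = (124·4954 − 38·14998)/23326 = 22186/11663; β = (5·14998 − 38·124)/23326 = 35139/11663.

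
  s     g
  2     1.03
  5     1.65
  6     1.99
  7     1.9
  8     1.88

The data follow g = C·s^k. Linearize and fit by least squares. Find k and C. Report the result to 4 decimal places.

k = 0.4768, C = 0.7589

With ln gᵢ as the transformed response and ln sᵢ as the regressor:
XᵀX = [[14.3918, 8.1197]; [8.1197, 5]], rhs = [4.6211, 2.4916]ᵀ  (here Σln s = 8.1197, Σ(ln s)² = 14.3918, Σln g = 2.4916, Σln s·ln g = 4.6211).
Δ = 14.3918·5 − (8.1197)² = 6.0295; k = (4.6211·5 − 8.1197·2.4916)/6.0295 = 0.47675, ln C = (14.3918·2.4916 − 8.1197·4.6211)/6.0295 = -0.27590, so C = exp(-0.27590) = 0.75889.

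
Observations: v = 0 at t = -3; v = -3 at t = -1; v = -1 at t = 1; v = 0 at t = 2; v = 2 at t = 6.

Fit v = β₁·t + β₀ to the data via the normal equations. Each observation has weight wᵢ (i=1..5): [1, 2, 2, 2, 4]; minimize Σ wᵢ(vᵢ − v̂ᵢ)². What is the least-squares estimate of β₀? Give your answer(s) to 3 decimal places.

β₀ = -1.092

The normal equations are: 165·β₁ + 25·β₀ = 52;  25·β₁ + 11·β₀ = 0.
(Σwᵢ·t·t = 165, Σwᵢ·t = 25, Σwᵢ·1 = 11, Σwᵢ·t·v = 52, Σwᵢ·v = 0.)
Eliminating β₀: 11·(row 1) − 25·(row 2) gives 1190·β₁ = 11·52 − 25·0 = 572, so β₁ = 286/595.
Then β₀ = (0 − 25·(286/595))/11 = -130/119.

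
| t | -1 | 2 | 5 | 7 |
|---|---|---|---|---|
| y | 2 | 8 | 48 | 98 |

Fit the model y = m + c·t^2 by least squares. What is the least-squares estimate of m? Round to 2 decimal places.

The normal system XᵀX·[m, c]ᵀ = Xᵀy is [[4, 79]; [79, 3043]]·[m, c]ᵀ = [156, 6036]ᵀ.
Eliminating c: 3043·(row 1) − 79·(row 2) gives 5931·m = 3043·156 − 79·6036 = -2136, so m = -712/1977.
Then c = (6036 − 79·(-712/1977))/3043 = 3940/1977.

m = -0.36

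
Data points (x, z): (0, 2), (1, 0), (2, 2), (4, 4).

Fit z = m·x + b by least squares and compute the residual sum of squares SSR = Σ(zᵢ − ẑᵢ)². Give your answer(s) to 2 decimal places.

Entries of AᵀA: Σx·x = 21, Σx = 7, Σ1 = 4.
And Σx·z = 20, Σz = 8.
Normal equations: [[21, 7]; [7, 4]]·[m, b]ᵀ = [20, 8]ᵀ.
Determinant 21·4 − 7² = 35.
m = (20·4 − 7·8)/35 = 24/35; b = (21·8 − 7·20)/35 = 4/5.
Residuals: 6/5, -52/35, -6/35, 16/35; SSR = 136/35.

SSR = 3.89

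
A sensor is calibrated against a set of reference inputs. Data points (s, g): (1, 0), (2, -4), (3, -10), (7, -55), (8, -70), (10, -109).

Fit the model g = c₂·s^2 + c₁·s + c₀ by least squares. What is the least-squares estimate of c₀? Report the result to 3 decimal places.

c₀ = 2.079

The normal system MᵀM·[c₂, c₁, c₀]ᵀ = Mᵀg is [[16595, 1891, 227]; [1891, 227, 31]; [227, 31, 6]]·[c₂, c₁, c₀]ᵀ = [-18181, -2073, -248]ᵀ.
Solving the 3×3 system (Gaussian elimination) gives c₂ = -2921/2904, c₁ = -3011/2904, c₀ = 503/242.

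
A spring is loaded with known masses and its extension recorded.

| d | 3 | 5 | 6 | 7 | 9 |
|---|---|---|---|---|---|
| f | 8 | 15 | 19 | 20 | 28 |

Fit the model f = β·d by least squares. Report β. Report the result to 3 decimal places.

β = 3.025

Normal-equation sums: Σd·d = 200.
Moment sums: Σd·f = 605.
β = 605/200 = 3.025.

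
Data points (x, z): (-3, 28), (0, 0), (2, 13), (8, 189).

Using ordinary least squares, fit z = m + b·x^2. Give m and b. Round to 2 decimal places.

m = 0.88, b = 2.94

Normal-equation sums: Σ1 = 4, Σx^2 = 77, Σx^2·x^2 = 4193.
For Mᵀz: Σz = 230, Σx^2·z = 12400.
MᵀM·[m, b]ᵀ = Mᵀz becomes [[4, 77]; [77, 4193]]·[m, b]ᵀ = [230, 12400]ᵀ.
Δ = 4·4193 − 77² = 10843.
m = (230·4193 − 77·12400)/10843 = 1370/1549; b = (4·12400 − 77·230)/10843 = 31890/10843.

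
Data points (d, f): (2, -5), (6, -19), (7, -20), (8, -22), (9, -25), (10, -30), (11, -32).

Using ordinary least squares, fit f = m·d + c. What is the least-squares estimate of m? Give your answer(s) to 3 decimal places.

m = -2.952

MᵀM·[m, c]ᵀ = Mᵀf reads: 455·m + 53·c = -1317;  53·m + 7·c = -153.
Eliminating c: 7·(row 1) − 53·(row 2) gives 376·m = 7·(-1317) − 53·(-153) = -1110, so m = -555/188.
Then c = ((-153) − 53·(-555/188))/7 = 93/188.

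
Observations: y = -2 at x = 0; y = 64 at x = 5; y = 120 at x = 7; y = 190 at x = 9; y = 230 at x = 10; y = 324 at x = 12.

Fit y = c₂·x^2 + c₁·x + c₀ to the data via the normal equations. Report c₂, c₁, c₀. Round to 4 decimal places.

c₂ = 1.9678, c₁ = 3.5780, c₀ = -2.1661

Entries of AᵀA: Σx^2·x^2 = 40323, Σx^2·x = 3925, Σx^2 = 399, Σx·x = 399, Σx = 43, Σ1 = 6.
For Aᵀy: Σx^2·y = 92526, Σx·y = 9058, Σy = 926.
So AᵀA·[c₂, c₁, c₀]ᵀ = Aᵀy: [[40323, 3925, 399]; [3925, 399, 43]; [399, 43, 6]]·[c₂, c₁, c₀]ᵀ = [92526, 9058, 926]ᵀ.
Solving the 3×3 system (Gaussian elimination) gives c₂ = 86525/43971, c₁ = 52443/14657, c₀ = -95246/43971.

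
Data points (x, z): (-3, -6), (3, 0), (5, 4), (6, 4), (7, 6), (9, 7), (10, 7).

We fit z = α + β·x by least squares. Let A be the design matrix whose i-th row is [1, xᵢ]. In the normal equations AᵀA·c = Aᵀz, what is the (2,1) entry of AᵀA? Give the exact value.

Row 2 ↔ basis x, column 1 ↔ basis 1, so (AᵀA)_{2,1} = Σᵢ x = (-3)·(1) + (3)·(1) + (5)·(1) + (6)·(1) + (7)·(1) + (9)·(1) + (10)·(1) = 37.

37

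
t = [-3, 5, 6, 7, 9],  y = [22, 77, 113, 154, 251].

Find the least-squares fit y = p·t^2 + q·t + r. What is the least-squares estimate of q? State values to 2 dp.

From the data, Σt^2·t^2 = 10964, Σt^2·t = 1386, Σt^2 = 200, Σt·t = 200, Σt = 24, Σ1 = 5.
Moment sums: Σt^2·y = 34068, Σt·y = 4334, Σy = 617.
Solving the 3×3 system (Gaussian elimination) gives p = 264325/87339, q = 28544/29113, r = -206401/87339.

q = 0.98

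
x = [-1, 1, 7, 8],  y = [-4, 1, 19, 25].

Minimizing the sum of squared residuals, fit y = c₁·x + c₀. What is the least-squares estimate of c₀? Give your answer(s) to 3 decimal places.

c₀ = -1.511

The normal system AᵀA·[c₁, c₀]ᵀ = Aᵀy is [[115, 15]; [15, 4]]·[c₁, c₀]ᵀ = [338, 41]ᵀ.
Eliminating c₀: 4·(row 1) − 15·(row 2) gives 235·c₁ = 4·338 − 15·41 = 737, so c₁ = 737/235.
Then c₀ = (41 − 15·(737/235))/4 = -71/47.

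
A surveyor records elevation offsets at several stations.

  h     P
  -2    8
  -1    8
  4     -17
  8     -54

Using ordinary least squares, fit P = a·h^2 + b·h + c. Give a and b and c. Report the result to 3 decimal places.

a = -0.514, b = -3.197, c = 4.372

The normal system XᵀX·[a, b, c]ᵀ = XᵀP is [[4369, 567, 85]; [567, 85, 9]; [85, 9, 4]]·[a, b, c]ᵀ = [-3688, -524, -55]ᵀ.
Solving the 3×3 system (Gaussian elimination) gives a = -1697/3300, b = -3517/1100, c = 7213/1650.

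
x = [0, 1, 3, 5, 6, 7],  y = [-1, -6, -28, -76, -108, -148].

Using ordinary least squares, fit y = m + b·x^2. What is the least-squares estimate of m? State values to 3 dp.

From the data, Σ1 = 6, Σx^2 = 120, Σx^2·x^2 = 4404.
Right-hand side: Σy = -367, Σx^2·y = -13298.
So AᵀA·[m, b]ᵀ = Aᵀy: [[6, 120]; [120, 4404]]·[m, b]ᵀ = [-367, -13298]ᵀ.
Δ = 6·4404 − 120² = 12024.
m = ((-367)·4404 − 120·(-13298))/12024 = -1709/1002; b = (6·(-13298) − 120·(-367))/12024 = -993/334.

m = -1.706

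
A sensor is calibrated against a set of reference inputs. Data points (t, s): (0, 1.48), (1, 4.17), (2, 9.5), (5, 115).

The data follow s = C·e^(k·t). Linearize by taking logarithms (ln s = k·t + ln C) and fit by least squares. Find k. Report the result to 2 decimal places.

k = 0.86

Let Y = ln s. Fitting Y = k·t + ln C by least squares:
XᵀX = [[30.0000, 8.0000]; [8.0000, 4]], rhs = [29.6552, 8.8162]ᵀ  (here Σt = 8.0000, Σ(t)² = 30.0000, Σln s = 8.8162, Σt·ln s = 29.6552).
Solving (det = 56.0000): k = 0.85877, ln C = 0.48650.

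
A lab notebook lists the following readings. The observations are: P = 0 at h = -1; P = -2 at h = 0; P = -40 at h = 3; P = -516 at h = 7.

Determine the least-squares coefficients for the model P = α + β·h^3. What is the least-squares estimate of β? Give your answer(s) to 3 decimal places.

Entries of XᵀX: Σ1 = 4, Σh^3 = 369, Σh^3·h^3 = 118379.
And ΣP = -558, Σh^3·P = -178068.
Normal equations: [[4, 369]; [369, 118379]]·[α, β]ᵀ = [-558, -178068]ᵀ.
Determinant 4·118379 − 369² = 337355.
α = ((-558)·118379 − 369·(-178068))/337355 = -69678/67471; β = (4·(-178068) − 369·(-558))/337355 = -101274/67471.

β = -1.501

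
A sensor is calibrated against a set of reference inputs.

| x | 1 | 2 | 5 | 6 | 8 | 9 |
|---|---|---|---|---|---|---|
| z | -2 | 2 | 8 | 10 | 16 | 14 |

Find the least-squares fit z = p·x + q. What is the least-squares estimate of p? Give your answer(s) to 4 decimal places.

p = 2.1246

Entries of AᵀA: Σx·x = 211, Σx = 31, Σ1 = 6.
Moment sums: Σx·z = 356, Σz = 48.
Normal equations: [[211, 31]; [31, 6]]·[p, q]ᵀ = [356, 48]ᵀ.
Eliminating q: 6·(row 1) − 31·(row 2) gives 305·p = 6·356 − 31·48 = 648, so p = 648/305.
Then q = (48 − 31·(648/305))/6 = -908/305.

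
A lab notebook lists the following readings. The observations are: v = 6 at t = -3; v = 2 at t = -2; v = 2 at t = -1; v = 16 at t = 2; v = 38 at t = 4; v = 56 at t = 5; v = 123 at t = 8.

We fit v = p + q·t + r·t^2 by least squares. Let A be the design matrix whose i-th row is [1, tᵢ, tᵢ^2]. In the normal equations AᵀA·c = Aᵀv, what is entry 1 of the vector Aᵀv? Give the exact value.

243

Entry 1 ↔ basis 1, so (Aᵀv)_{1} = Σᵢ vᵢ = (1)·(6) + (1)·(2) + (1)·(2) + (1)·(16) + (1)·(38) + (1)·(56) + (1)·(123) = 243.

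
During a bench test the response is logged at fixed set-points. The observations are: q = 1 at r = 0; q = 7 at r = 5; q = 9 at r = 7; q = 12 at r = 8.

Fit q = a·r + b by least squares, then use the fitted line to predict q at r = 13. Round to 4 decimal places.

Sums needed: Σr·r = 138, Σr = 20, Σ1 = 4.
And Σr·q = 194, Σq = 29.
Normal equations: [[138, 20]; [20, 4]]·[a, b]ᵀ = [194, 29]ᵀ.
Determinant 138·4 − 20² = 152.
a = (194·4 − 20·29)/152 = 49/38; b = (138·29 − 20·194)/152 = 61/76.
At r = 13: q̂ = (49/38)·(13) + (61/76)·(1) = 1335/76.

q̂ = 17.5658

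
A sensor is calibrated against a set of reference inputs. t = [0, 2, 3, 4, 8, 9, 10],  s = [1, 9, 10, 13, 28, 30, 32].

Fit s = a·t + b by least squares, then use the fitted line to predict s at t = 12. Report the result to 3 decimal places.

ŝ = 39.289

Entries of MᵀM: Σt·t = 274, Σt = 36, Σ1 = 7.
And Σt·s = 914, Σs = 123.
MᵀM·[a, b]ᵀ = Mᵀs becomes [[274, 36]; [36, 7]]·[a, b]ᵀ = [914, 123]ᵀ.
det = 274·7 − 36² = 622.
a = (914·7 − 36·123)/622 = 985/311; b = (274·123 − 36·914)/622 = 399/311.
At t = 12: ŝ = (985/311)·(12) + (399/311)·(1) = 12219/311.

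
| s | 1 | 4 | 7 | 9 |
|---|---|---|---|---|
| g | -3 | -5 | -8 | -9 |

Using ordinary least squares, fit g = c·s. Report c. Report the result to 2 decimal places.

With design matrix A, AᵀA = [[147]] and Aᵀg = [-160]ᵀ.
c = (-160)/147 = -1.08844.

c = -1.09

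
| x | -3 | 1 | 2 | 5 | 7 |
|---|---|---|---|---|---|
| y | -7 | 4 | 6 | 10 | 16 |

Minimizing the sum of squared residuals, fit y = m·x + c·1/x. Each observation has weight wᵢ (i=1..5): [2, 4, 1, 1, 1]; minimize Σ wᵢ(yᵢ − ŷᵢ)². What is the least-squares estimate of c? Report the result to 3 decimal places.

Setting ∂/∂m … = 0 gives: 100·m + 9·c = 232;  9·m + (199889/44100)·c = 587/21.
(Σwᵢ·x·x = 100, Σwᵢ·x·1/x = 9, Σwᵢ·1/x·1/x = 199889/44100, Σwᵢ·x·y = 232, Σwᵢ·1/x·y = 587/21.)
Eliminating c: (199889/44100)·(row 1) − 9·(row 2) gives (164168/441)·m = (199889/44100)·232 − 9·(587/21) = 8819987/11025, so m = 8819987/4104200.
Then c = ((587/21) − 9·(8819987/4104200))/(199889/44100) = 77973/41042.

c = 1.900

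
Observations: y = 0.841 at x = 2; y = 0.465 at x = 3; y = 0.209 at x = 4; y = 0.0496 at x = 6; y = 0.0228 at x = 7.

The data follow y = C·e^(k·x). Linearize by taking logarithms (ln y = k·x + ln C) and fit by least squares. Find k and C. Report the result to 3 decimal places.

Linearized form: ln y = k·x + ln C. From the 5 transformed points,
Over the data: Σx = 22.0000, Σ(x)² = 114.0000, Σln y = -9.2891, Σx·ln y = -53.3947.
Normal system: [[114.0000, 22.0000]; [22.0000, 5]]·[k, ln C]ᵀ = [-53.3947, -9.2891]ᵀ.
Δ = 114.0000·5 − (22.0000)² = 86.0000; k = (-53.3947·5 − 22.0000·-9.2891)/86.0000 = -0.72807, ln C = (114.0000·-9.2891 − 22.0000·-53.3947)/86.0000 = 1.34571, so C = exp(1.34571) = 3.84090.

k = -0.728, C = 3.841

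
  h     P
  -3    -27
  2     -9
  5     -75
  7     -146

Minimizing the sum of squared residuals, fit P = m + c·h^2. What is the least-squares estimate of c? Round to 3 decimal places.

Setting ∂/∂m … = 0 gives: 4·m + 87·c = -257;  87·m + 3123·c = -9308.
(Σ1 = 4, Σh^2 = 87, Σh^2·h^2 = 3123, ΣP = -257, Σh^2·P = -9308.)
Δ = 4·3123 − 87² = 4923.
m = ((-257)·3123 − 87·(-9308))/4923 = 2395/1641; c = (4·(-9308) − 87·(-257))/4923 = -14873/4923.

c = -3.021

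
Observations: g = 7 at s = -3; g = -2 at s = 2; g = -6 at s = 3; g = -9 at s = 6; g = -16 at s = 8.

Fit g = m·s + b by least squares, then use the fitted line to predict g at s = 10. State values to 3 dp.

ĝ = -18.819

Normal-equation sums: Σs·s = 122, Σs = 16, Σ1 = 5.
For Aᵀg: Σs·g = -225, Σg = -26.
det = 122·5 − 16² = 354.
m = ((-225)·5 − 16·(-26))/354 = -709/354; b = (122·(-26) − 16·(-225))/354 = 214/177.
At s = 10: ĝ = (-709/354)·(10) + (214/177)·(1) = -3331/177.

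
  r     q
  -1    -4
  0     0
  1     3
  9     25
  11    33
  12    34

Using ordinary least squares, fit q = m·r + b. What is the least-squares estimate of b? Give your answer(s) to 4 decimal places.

AᵀA·[m, b]ᵀ = Aᵀq reads: 348·m + 32·b = 1003;  32·m + 6·b = 91.
(Σr·r = 348, Σr = 32, Σ1 = 6, Σr·q = 1003, Σq = 91.)
Determinant 348·6 − 32² = 1064.
m = (1003·6 − 32·91)/1064 = 1553/532; b = (348·91 − 32·1003)/1064 = -107/266.

b = -0.4023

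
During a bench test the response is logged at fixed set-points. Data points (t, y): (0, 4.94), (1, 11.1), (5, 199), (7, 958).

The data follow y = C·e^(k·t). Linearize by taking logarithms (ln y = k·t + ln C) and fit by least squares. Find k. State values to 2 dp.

With ln yᵢ as the transformed response and tᵢ as the regressor:
Σt = 13.0000, Σ(t)² = 75.0000, Σln y = 16.1625, Σt·ln y = 76.9274.
Equations: 75.0000·k + 13.0000·ln C = 76.9274;  13.0000·k + 4·ln C = 16.1625.
Δ = 75.0000·4 − (13.0000)² = 131.0000; k = (76.9274·4 − 13.0000·16.1625)/131.0000 = 0.74502, ln C = (75.0000·16.1625 − 13.0000·76.9274)/131.0000 = 1.61930.

k = 0.75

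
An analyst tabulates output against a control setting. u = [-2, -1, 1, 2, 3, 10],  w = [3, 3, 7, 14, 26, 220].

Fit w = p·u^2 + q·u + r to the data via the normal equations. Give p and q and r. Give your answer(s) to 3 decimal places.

Forming XᵀX = [[10115, 1027, 119]; [1027, 119, 13]; [119, 13, 6]] and Xᵀw = [22312, 2304, 273]ᵀ gives XᵀX·[p, q, r]ᵀ = Xᵀw.
Inverting the 3×3 Gram matrix, [p, q, r]ᵀ = [130595/67668, 169895/67668, 20109/11278]ᵀ.

p = 1.930, q = 2.511, r = 1.783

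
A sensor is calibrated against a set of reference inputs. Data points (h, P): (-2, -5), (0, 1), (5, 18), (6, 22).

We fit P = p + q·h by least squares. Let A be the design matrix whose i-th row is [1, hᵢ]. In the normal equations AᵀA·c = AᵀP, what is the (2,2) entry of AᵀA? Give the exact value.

Row 2 ↔ basis h, column 2 ↔ basis h, so (AᵀA)_{2,2} = Σᵢ (h)·(h) = (-2)·(-2) + (0)·(0) + (5)·(5) + (6)·(6) = 65.

65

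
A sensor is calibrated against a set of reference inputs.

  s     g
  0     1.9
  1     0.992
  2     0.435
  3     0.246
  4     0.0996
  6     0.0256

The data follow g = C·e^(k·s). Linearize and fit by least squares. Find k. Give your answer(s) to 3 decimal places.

k = -0.724

With ln gᵢ as the transformed response and sᵢ as the regressor:
Σs = 16.0000, Σ(s)² = 66.0000, Σln g = -7.5728, Σs·ln g = -37.0975.
Equations: 66.0000·k + 16.0000·ln C = -37.0975;  16.0000·k + 6·ln C = -7.5728.
Slope k = (n·Σs·ln g − Σs·Σln g)/(n·Σ(s)² − (Σs)²) = (6·-37.0975 − 16.0000·-7.5728)/140.0000 = -0.72443; ln C = (Σln g − k·Σs)/n = 0.66969.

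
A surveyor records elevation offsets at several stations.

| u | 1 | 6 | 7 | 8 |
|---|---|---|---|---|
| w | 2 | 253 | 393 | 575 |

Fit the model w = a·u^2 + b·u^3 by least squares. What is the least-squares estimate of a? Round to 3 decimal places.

a = 1.181

Setting ∂/∂a … = 0 gives: 7794·a + 57352·b = 65167;  57352·a + 426450·b = 483849.
det = 7794·426450 − 57352² = 34499396.
a = (65167·426450 − 57352·483849)/34499396 = 20379651/17249698; b = (7794·483849 − 57352·65167)/34499396 = 16830661/17249698.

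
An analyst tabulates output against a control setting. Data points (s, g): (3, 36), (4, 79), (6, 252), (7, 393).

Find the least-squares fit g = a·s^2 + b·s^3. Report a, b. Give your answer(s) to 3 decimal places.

Forming AᵀA = [[4034, 25850]; [25850, 169130]] and Aᵀg = [29917, 195259]ᵀ gives AᵀA·[a, b]ᵀ = Aᵀg.
Δ = 4034·169130 − 25850² = 14047920.
a = (29917·169130 − 25850·195259)/14047920 = 206951/234132; b = (4034·195259 − 25850·29917)/14047920 = 1193363/1170660.

a = 0.884, b = 1.019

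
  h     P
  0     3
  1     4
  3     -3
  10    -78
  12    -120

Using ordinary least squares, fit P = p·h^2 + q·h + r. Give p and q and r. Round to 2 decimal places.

p = -0.96, q = 1.40, r = 2.86

Sums needed: Σh^2·h^2 = 30818, Σh^2·h = 2756, Σh^2 = 254, Σh·h = 254, Σh = 26, Σ1 = 5.
Moment sums: Σh^2·P = -25103, Σh·P = -2225, ΣP = -194.
AᵀA·[p, q, r]ᵀ = AᵀP becomes [[30818, 2756, 254]; [2756, 254, 26]; [254, 26, 5]]·[p, q, r]ᵀ = [-25103, -2225, -194]ᵀ.
Row-reducing yields p = -18319/19022, q = 26573/19022, r = 27186/9511.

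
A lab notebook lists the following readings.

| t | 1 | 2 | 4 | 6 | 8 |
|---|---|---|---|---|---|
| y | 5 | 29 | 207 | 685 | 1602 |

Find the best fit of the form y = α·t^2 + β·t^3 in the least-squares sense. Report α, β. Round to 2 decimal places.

XᵀX·[α, β]ᵀ = Xᵀy reads: 5665·α + 41601·β = 130621;  41601·α + 312961·β = 981669.
Eliminating β: 312961·(row 1) − 41601·(row 2) gives 42280864·α = 312961·130621 − 41601·981669 = 40866712, so α = 5108339/5285108.
Then β = (981669 − 41601·(5108339/5285108))/312961 = 15898833/5285108.

α = 0.97, β = 3.01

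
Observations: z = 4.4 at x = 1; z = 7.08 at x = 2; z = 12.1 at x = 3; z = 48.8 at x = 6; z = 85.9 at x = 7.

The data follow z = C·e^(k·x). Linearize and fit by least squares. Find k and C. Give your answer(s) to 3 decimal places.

k = 0.490, C = 2.696

With ln zᵢ as the transformed response and xᵢ as the regressor:
Σx = 19.0000, Σ(x)² = 99.0000, Σln z = 14.2730, Σx·ln z = 67.3744.
Equations: 99.0000·k + 19.0000·ln C = 67.3744;  19.0000·k + 5·ln C = 14.2730.
Solving (det = 134.0000): k = 0.49019, ln C = 0.99188, so C = exp(0.99188) = 2.69631.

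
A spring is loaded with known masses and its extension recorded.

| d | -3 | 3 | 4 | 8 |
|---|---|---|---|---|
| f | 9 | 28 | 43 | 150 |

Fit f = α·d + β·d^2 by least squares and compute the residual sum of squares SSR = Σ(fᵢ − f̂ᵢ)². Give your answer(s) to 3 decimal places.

SSR = 1.960

Setting ∂/∂α … = 0 gives: 98·α + 576·β = 1429;  576·α + 4514·β = 10621.
Determinant 98·4514 − 576² = 110596.
α = (1429·4514 − 576·10621)/110596 = 166405/55298; β = (98·10621 − 576·1429)/110596 = 108877/55298.
Residuals: 8502/27649, 34618/27649, -14919/27649, -2334/27649; SSR = 54205/27649.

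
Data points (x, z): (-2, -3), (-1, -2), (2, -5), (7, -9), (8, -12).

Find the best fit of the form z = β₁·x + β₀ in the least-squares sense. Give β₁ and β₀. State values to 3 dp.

β₁ = -0.896, β₀ = -3.691

Forming AᵀA = [[122, 14]; [14, 5]] and Aᵀz = [-161, -31]ᵀ gives AᵀA·[β₁, β₀]ᵀ = Aᵀz.
Determinant 122·5 − 14² = 414.
β₁ = ((-161)·5 − 14·(-31))/414 = -371/414; β₀ = (122·(-31) − 14·(-161))/414 = -764/207.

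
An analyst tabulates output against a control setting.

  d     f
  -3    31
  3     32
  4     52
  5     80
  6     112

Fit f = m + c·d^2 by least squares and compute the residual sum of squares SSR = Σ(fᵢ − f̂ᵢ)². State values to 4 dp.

SSR = 1.1700

Compute the Gram sums: Σ1 = 5, Σd^2 = 95, Σd^2·d^2 = 2339.
Right-hand side: Σf = 307, Σd^2·f = 7431.
So MᵀM·[m, c]ᵀ = Mᵀf: [[5, 95]; [95, 2339]]·[m, c]ᵀ = [307, 7431]ᵀ.
Determinant 5·2339 − 95² = 2670.
m = (307·2339 − 95·7431)/2670 = 6064/1335; c = (5·7431 − 95·307)/2670 = 799/267.
Residuals: -634/1335, 701/1335, -188/445, 287/445, -364/1335; SSR = 1562/1335.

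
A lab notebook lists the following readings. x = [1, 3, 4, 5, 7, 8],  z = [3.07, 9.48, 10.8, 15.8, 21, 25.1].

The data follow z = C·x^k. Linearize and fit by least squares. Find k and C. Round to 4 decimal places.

k = 0.9993, C = 3.0364

With ln zᵢ as the transformed response and ln xᵢ as the regressor:
Σln x = 8.1197, Σ(ln x)² = 13.8297, Σln z = 14.7778, Σln x·ln z = 22.8379.
Equations: 13.8297·k + 8.1197·ln C = 22.8379;  8.1197·k + 6·ln C = 14.7778.
Solving (det = 17.0487): k = 0.99927, ln C = 1.11067, so C = exp(1.11067) = 3.03640.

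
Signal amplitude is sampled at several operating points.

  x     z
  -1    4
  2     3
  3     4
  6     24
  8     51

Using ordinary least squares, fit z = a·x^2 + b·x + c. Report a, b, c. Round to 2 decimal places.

a = 1.02, b = -2.10, c = 1.43

Sums needed: Σx^2·x^2 = 5490, Σx^2·x = 762, Σx^2 = 114, Σx·x = 114, Σx = 18, Σ1 = 5.
Moment sums: Σx^2·z = 4180, Σx·z = 566, Σz = 86.
Row-reducing yields a = 7931/7752, b = -16279/7752, c = 463/323.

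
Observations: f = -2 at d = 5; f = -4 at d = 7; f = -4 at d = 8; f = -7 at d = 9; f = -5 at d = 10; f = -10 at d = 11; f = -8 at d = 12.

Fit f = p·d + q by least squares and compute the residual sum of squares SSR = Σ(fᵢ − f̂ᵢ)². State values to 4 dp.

The normal system MᵀM·[p, q]ᵀ = Mᵀf is [[584, 62]; [62, 7]]·[p, q]ᵀ = [-389, -40]ᵀ.
Eliminating q: 7·(row 1) − 62·(row 2) gives 244·p = 7·(-389) − 62·(-40) = -243, so p = -243/244.
Then q = ((-40) − 62·(-243/244))/7 = 379/122.
Residuals: -31/244, -33/244, 105/122, -279/244, 113/61, -525/244, 103/122; SSR = 2649/244.

SSR = 10.8566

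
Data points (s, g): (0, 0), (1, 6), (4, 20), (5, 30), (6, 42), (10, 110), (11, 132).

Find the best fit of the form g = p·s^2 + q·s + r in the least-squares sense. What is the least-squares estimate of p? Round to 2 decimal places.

With design matrix A, AᵀA = [[26819, 2737, 299]; [2737, 299, 37]; [299, 37, 7]] and Aᵀg = [29560, 3040, 340]ᵀ.
Row-reducing yields p = 51545/50421, q = 29495/50421, r = 30470/16807.

p = 1.02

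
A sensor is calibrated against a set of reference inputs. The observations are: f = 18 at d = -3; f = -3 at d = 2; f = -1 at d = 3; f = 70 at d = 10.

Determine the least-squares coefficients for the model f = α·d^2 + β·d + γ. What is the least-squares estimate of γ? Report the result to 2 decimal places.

The normal equations are: 10178·α + 1008·β + 122·γ = 7141;  1008·α + 122·β + 12·γ = 637;  122·α + 12·β + 4·γ = 84.
(Σd^2·d^2 = 10178, Σd^2·d = 1008, Σd^2 = 122, Σd·d = 122, Σd = 12, Σ1 = 4, Σd^2·f = 7141, Σd·f = 637, Σf = 84.)
Inverting the 3×3 Gram matrix, [α, β, γ]ᵀ = [73312/71569, -453773/143138, -104815/143138]ᵀ.

γ = -0.73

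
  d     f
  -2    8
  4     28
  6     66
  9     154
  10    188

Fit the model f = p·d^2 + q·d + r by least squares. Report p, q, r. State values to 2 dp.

The normal system MᵀM·[p, q, r]ᵀ = Mᵀf is [[18129, 2001, 237]; [2001, 237, 27]; [237, 27, 5]]·[p, q, r]ᵀ = [34130, 3758, 444]ᵀ.
Solving the 3×3 system (Gaussian elimination) gives p = 9823/5033, q = -7811/15099, r = -660/719.

p = 1.95, q = -0.52, r = -0.92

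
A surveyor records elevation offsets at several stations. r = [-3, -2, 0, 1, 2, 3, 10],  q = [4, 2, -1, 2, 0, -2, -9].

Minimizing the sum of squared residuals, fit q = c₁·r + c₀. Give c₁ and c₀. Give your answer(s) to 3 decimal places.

Sums needed: Σr·r = 127, Σr = 11, Σ1 = 7.
For Mᵀq: Σr·q = -110, Σq = -4.
So MᵀM·[c₁, c₀]ᵀ = Mᵀq: [[127, 11]; [11, 7]]·[c₁, c₀]ᵀ = [-110, -4]ᵀ.
Δ = 127·7 − 11² = 768.
c₁ = ((-110)·7 − 11·(-4))/768 = -121/128; c₀ = (127·(-4) − 11·(-110))/768 = 117/128.

c₁ = -0.945, c₀ = 0.914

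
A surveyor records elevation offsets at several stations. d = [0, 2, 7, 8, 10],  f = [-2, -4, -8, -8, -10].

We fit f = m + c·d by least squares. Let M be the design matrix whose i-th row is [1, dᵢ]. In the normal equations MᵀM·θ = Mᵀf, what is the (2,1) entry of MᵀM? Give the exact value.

Row 2 ↔ basis d, column 1 ↔ basis 1, so (MᵀM)_{2,1} = Σᵢ d = (0)·(1) + (2)·(1) + (7)·(1) + (8)·(1) + (10)·(1) = 27.

27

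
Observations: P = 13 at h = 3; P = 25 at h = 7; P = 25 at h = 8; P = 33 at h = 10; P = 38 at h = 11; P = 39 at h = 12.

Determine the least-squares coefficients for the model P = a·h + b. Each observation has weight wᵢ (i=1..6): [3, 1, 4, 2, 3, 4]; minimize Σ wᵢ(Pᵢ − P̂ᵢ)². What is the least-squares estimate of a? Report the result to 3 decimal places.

a = 3.003

MᵀWM·[a, b]ᵀ = MᵀWP reads: 1471·a + 149·b = 4878;  149·a + 17·b = 500.
(Σwᵢ·h·h = 1471, Σwᵢ·h = 149, Σwᵢ·1 = 17, Σwᵢ·h·P = 4878, Σwᵢ·P = 500.)
det = 1471·17 − 149² = 2806.
a = (4878·17 − 149·500)/2806 = 4213/1403; b = (1471·500 − 149·4878)/2806 = 4339/1403.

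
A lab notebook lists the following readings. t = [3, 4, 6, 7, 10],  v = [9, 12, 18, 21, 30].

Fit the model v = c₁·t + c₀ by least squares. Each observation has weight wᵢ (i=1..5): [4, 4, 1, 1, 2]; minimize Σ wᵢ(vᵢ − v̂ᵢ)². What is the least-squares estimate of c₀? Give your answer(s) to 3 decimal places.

Entries of XᵀWX: Σwᵢ·t·t = 385, Σwᵢ·t = 61, Σwᵢ·1 = 12.
Moment sums: Σwᵢ·t·v = 1155, Σwᵢ·v = 183.
det = 385·12 − 61² = 899.
c₁ = (1155·12 − 61·183)/899 = 3; c₀ = (385·183 − 61·1155)/899 = 0.

c₀ = 0.000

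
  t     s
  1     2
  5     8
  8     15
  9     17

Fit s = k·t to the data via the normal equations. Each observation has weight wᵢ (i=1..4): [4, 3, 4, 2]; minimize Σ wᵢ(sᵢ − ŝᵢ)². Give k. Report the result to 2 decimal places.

k = 1.84

Sums needed: Σwᵢ·t·t = 497.
For XᵀWs: Σwᵢ·t·s = 914.
So XᵀWX·[k]ᵀ = XᵀWs: [[497]]·[k]ᵀ = [914]ᵀ.
Hence k = 914 / 497 ≈ 1.83903.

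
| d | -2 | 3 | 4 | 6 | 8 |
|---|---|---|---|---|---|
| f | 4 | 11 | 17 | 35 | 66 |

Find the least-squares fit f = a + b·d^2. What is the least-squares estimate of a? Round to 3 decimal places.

Forming AᵀA = [[5, 129]; [129, 5745]] and Aᵀf = [133, 5871]ᵀ gives AᵀA·[a, b]ᵀ = Aᵀf.
Determinant 5·5745 − 129² = 12084.
a = (133·5745 − 129·5871)/12084 = 59/106; b = (5·5871 − 129·133)/12084 = 107/106.

a = 0.557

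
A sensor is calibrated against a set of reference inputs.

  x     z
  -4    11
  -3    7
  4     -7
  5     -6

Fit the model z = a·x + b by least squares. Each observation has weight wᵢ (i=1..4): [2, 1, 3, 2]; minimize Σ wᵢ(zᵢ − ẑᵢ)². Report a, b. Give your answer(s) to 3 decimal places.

a = -1.998, b = 2.247

Entries of MᵀWM: Σwᵢ·x·x = 139, Σwᵢ·x = 11, Σwᵢ·1 = 8.
For MᵀWz: Σwᵢ·x·z = -253, Σwᵢ·z = -4.
Eliminating b: 8·(row 1) − 11·(row 2) gives 991·a = 8·(-253) − 11·(-4) = -1980, so a = -1980/991.
Then b = ((-4) − 11·(-1980/991))/8 = 2227/991.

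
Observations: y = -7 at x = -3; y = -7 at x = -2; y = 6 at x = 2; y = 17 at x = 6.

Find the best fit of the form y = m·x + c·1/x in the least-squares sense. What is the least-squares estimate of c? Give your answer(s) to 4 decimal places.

c = 1.2504

From the data, Σx·x = 53, Σx·1/x = 4, Σ1/x·1/x = 23/36.
Right-hand side: Σx·y = 149, Σ1/x·y = 35/3.
So MᵀM·[m, c]ᵀ = Mᵀy: [[53, 4]; [4, 23/36]]·[m, c]ᵀ = [149, 35/3]ᵀ.
Δ = 53·(23/36) − 4² = 643/36.
m = (149·(23/36) − 4·(35/3))/(643/36) = 1747/643; c = (53·(35/3) − 4·149)/(643/36) = 804/643.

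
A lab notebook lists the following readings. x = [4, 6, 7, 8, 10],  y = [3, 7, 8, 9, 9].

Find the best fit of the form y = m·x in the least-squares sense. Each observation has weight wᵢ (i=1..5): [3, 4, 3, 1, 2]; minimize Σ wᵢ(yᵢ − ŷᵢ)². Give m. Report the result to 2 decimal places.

From the data, Σwᵢ·x·x = 603.
And Σwᵢ·x·y = 624.
So MᵀWM·[m]ᵀ = MᵀWy: [[603]]·[m]ᵀ = [624]ᵀ.
m = 624/603 = 1.03483.

m = 1.03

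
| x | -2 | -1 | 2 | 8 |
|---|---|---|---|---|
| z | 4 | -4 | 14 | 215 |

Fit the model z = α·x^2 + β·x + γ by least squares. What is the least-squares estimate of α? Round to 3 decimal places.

Entries of MᵀM: Σx^2·x^2 = 4129, Σx^2·x = 511, Σx^2 = 73, Σx·x = 73, Σx = 7, Σ1 = 4.
Right-hand side: Σx^2·z = 13828, Σx·z = 1744, Σz = 229.
So MᵀM·[α, β, γ]ᵀ = Mᵀz: [[4129, 511, 73]; [511, 73, 7]; [73, 7, 4]]·[α, β, γ]ᵀ = [13828, 1744, 229]ᵀ.
Solving the 3×3 system (Gaussian elimination) gives α = 7929/2558, β = 6539/2558, γ = -4851/1279.

α = 3.100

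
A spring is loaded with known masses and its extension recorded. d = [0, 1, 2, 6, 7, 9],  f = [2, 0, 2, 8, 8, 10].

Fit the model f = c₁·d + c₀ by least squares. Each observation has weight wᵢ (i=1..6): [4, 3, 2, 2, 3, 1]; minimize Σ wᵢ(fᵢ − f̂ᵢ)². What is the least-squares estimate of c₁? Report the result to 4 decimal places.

c₁ = 1.0565

Setting ∂/∂c₁ … = 0 gives: 311·c₁ + 49·c₀ = 362;  49·c₁ + 15·c₀ = 62.
Eliminating c₀: 15·(row 1) − 49·(row 2) gives 2264·c₁ = 15·362 − 49·62 = 2392, so c₁ = 299/283.
Then c₀ = (62 − 49·(299/283))/15 = 193/283.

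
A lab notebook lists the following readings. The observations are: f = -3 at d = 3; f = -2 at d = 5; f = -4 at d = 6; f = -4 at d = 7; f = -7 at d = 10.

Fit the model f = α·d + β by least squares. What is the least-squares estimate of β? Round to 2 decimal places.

β = -0.07

Setting ∂/∂α … = 0 gives: 219·α + 31·β = -141;  31·α + 5·β = -20.
(Σd·d = 219, Σd = 31, Σ1 = 5, Σd·f = -141, Σf = -20.)
Eliminating β: 5·(row 1) − 31·(row 2) gives 134·α = 5·(-141) − 31·(-20) = -85, so α = -85/134.
Then β = ((-20) − 31·(-85/134))/5 = -9/134.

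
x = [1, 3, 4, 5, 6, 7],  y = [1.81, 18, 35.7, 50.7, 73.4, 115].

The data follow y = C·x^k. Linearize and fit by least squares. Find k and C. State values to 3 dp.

Let Y = ln y. Fitting Y = k·ln x + ln C by least squares:
XᵀX = [[12.7160, 7.8320]; [7.8320, 6]], rhs = [31.3806, 20.0256]ᵀ  (here Σln x = 7.8320, Σ(ln x)² = 12.7160, Σln y = 20.0256, Σln x·ln y = 31.3806).
Slope k = (n·Σln x·ln y − Σln x·Σln y)/(n·Σ(ln x)² − (Σln x)²) = (6·31.3806 − 7.8320·20.0256)/14.9557 = 2.10239; ln C = (Σln y − k·Σln x)/n = 0.59328, so C = exp(0.59328) = 1.80991.

k = 2.102, C = 1.810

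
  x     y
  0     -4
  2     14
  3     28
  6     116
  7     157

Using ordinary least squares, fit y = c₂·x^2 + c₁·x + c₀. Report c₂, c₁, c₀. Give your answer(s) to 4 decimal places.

Setting ∂/∂c₂ … = 0 gives: 3794·c₂ + 594·c₁ + 98·c₀ = 12177;  594·c₂ + 98·c₁ + 18·c₀ = 1907;  98·c₂ + 18·c₁ + 5·c₀ = 311.
Inverting the 3×3 Gram matrix, [c₂, c₁, c₀]ᵀ = [14977/5016, 3385/1672, -2264/627]ᵀ.

c₂ = 2.9858, c₁ = 2.0245, c₀ = -3.6108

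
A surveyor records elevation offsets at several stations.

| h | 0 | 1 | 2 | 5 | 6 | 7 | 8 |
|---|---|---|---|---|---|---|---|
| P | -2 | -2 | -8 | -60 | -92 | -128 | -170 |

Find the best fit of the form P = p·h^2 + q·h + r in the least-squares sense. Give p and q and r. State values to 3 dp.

With design matrix M, MᵀM = [[8435, 1205, 179]; [1205, 179, 29]; [179, 29, 7]] and MᵀP = [-21998, -3126, -462]ᵀ.
Row-reducing yields p = -16505/5376, q = 19253/5376, r = -2087/896.

p = -3.070, q = 3.581, r = -2.329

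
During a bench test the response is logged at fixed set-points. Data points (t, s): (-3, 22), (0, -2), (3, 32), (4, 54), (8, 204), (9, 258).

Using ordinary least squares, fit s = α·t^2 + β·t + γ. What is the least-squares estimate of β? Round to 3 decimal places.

β = 1.584

The normal system XᵀX·[α, β, γ]ᵀ = Xᵀs is [[11075, 1305, 179]; [1305, 179, 21]; [179, 21, 6]]·[α, β, γ]ᵀ = [35304, 4200, 568]ᵀ.
Row-reducing yields α = 326998/108497, β = 171822/108497, γ = -85768/108497.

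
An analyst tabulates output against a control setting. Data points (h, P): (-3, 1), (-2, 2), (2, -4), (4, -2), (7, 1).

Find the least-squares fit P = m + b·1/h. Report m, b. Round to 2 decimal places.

m = -0.34, b = -5.29

Normal-equation sums: Σ1 = 5, Σ1/h = 5/84, Σ1/h·1/h = 4897/7056.
And ΣP = -2, Σ1/h·P = -155/42.
AᵀA·[m, b]ᵀ = AᵀP becomes [[5, 5/84]; [5/84, 4897/7056]]·[m, b]ᵀ = [-2, -155/42]ᵀ.
det = 5·(4897/7056) − (5/84)² = 6115/1764.
m = ((-2)·(4897/7056) − (5/84)·(-155/42))/(6115/1764) = -2061/6115; b = (5·(-155/42) − (5/84)·(-2))/(6115/1764) = -6468/1223.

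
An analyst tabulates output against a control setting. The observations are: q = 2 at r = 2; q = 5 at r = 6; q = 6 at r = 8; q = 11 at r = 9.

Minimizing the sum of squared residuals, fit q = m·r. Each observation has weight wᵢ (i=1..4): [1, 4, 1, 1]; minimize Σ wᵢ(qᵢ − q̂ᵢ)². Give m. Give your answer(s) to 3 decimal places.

m = 0.925

With design matrix X, XᵀWX = [[293]] and XᵀWq = [271]ᵀ.
Hence m = 271 / 293 ≈ 0.924915.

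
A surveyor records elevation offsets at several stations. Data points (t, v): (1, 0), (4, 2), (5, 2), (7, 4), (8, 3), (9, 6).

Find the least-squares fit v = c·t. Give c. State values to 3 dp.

c = 0.525

From the data, Σt·t = 236.
For Aᵀv: Σt·v = 124.
Normal equations: [[236]]·[c]ᵀ = [124]ᵀ.
Hence c = 124 / 236 ≈ 0.525424.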